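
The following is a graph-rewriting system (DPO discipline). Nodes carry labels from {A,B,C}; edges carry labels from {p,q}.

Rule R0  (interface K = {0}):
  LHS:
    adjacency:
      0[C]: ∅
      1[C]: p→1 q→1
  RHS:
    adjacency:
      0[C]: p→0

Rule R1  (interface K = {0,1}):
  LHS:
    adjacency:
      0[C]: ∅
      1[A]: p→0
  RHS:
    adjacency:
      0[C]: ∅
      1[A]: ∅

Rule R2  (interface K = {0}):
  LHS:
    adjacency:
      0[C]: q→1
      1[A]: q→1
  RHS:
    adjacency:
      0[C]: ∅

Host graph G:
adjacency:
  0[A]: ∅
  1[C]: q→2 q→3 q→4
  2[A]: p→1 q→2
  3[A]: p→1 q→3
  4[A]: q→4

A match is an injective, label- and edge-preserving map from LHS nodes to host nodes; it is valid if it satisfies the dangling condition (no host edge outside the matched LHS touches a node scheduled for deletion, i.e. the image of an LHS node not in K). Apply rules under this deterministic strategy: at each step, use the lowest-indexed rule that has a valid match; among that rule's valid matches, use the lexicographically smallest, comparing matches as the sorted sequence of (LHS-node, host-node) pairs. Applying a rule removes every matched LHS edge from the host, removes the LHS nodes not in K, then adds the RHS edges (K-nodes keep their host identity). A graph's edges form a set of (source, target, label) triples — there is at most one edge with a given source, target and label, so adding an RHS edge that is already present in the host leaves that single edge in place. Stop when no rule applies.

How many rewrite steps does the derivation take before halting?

[0] host  ⇒  5 nodes, 8 edges  {1-q->2 1-q->3 1-q->4 2-p->1 2-q->2 3-p->1 3-q->3 4-q->4}
[1] R1 @ {0↦1, 1↦2}  ⇒  5 nodes, 7 edges  {1-q->2 1-q->3 1-q->4 2-q->2 3-p->1 3-q->3 4-q->4}
[2] R1 @ {0↦1, 1↦3}  ⇒  5 nodes, 6 edges  {1-q->2 1-q->3 1-q->4 2-q->2 3-q->3 4-q->4}
[3] R2 @ {0↦1, 1↦2}  ⇒  4 nodes, 4 edges  {1-q->3 1-q->4 3-q->3 4-q->4}
[4] R2 @ {0↦1, 1↦3}  ⇒  3 nodes, 2 edges  {1-q->4 4-q->4}
[5] R2 @ {0↦1, 1↦4}  ⇒  2 nodes, 0 edges  {∅}
halt: no rule applies after step 5

Answer: 5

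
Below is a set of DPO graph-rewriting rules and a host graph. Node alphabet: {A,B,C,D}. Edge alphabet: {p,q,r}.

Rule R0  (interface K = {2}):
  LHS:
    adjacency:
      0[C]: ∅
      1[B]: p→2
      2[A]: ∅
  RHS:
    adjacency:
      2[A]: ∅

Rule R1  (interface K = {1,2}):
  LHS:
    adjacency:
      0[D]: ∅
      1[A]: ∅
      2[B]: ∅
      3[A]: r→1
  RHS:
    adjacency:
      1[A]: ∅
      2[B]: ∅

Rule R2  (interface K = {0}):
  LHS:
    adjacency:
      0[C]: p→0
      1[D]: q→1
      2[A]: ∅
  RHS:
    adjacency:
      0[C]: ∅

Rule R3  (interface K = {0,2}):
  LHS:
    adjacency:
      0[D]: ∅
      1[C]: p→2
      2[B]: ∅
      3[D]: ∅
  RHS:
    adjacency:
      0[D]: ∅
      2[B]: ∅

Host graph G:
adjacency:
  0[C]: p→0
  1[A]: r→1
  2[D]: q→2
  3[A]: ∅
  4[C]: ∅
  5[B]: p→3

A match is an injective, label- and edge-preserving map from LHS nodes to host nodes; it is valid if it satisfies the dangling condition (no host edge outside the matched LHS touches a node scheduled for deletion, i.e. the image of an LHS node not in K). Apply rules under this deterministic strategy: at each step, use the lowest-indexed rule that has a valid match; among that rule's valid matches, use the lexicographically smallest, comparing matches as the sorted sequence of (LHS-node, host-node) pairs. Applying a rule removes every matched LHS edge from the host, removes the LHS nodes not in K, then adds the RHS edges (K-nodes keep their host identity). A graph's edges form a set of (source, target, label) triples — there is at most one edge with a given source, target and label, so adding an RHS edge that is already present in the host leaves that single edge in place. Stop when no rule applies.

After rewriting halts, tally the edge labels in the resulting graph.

initial: |V|=6 |E|=4  E = 0-p->0 1-r->1 2-q->2 5-p->3
step 1: apply R0 at {0↦4, 1↦5, 2↦3}  → |V|=4 |E|=3  E = 0-p->0 1-r->1 2-q->2
step 2: apply R2 at {0↦0, 1↦2, 2↦3}  → |V|=2 |E|=1  E = 1-r->1
halt: no rule applies after step 2
NF edges: [(1, 1, 'r')]

Answer: r:1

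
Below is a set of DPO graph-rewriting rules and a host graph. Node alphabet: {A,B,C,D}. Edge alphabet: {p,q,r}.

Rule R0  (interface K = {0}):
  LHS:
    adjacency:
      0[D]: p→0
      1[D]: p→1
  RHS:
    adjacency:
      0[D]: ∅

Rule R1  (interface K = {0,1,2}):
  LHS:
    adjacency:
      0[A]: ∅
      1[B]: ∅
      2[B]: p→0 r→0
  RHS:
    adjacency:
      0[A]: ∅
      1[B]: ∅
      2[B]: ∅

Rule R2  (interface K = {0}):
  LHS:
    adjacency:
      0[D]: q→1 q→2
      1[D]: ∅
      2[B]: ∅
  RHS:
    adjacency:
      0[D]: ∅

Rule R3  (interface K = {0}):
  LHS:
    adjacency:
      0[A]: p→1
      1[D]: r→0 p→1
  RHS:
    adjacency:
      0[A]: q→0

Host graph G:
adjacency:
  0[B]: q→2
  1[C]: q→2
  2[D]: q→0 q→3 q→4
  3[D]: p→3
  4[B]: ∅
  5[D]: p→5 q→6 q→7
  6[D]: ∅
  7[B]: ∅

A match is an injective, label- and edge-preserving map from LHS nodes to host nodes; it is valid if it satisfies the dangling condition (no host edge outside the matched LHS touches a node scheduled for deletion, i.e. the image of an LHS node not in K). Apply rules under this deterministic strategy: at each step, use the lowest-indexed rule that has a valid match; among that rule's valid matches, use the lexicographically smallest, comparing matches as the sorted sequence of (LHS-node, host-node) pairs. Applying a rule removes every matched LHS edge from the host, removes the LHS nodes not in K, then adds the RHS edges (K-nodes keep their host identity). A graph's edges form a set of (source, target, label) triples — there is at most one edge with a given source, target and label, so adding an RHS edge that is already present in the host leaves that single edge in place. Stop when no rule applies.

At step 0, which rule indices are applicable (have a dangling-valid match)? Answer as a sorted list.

R0: no valid match — 2 raw matches, all fail dangling condition
R1: no valid match — LHS pattern not found
R2: 1 valid match — {0↦5, 1↦6, 2↦7}
R3: no valid match — LHS pattern not found

Answer: [R2]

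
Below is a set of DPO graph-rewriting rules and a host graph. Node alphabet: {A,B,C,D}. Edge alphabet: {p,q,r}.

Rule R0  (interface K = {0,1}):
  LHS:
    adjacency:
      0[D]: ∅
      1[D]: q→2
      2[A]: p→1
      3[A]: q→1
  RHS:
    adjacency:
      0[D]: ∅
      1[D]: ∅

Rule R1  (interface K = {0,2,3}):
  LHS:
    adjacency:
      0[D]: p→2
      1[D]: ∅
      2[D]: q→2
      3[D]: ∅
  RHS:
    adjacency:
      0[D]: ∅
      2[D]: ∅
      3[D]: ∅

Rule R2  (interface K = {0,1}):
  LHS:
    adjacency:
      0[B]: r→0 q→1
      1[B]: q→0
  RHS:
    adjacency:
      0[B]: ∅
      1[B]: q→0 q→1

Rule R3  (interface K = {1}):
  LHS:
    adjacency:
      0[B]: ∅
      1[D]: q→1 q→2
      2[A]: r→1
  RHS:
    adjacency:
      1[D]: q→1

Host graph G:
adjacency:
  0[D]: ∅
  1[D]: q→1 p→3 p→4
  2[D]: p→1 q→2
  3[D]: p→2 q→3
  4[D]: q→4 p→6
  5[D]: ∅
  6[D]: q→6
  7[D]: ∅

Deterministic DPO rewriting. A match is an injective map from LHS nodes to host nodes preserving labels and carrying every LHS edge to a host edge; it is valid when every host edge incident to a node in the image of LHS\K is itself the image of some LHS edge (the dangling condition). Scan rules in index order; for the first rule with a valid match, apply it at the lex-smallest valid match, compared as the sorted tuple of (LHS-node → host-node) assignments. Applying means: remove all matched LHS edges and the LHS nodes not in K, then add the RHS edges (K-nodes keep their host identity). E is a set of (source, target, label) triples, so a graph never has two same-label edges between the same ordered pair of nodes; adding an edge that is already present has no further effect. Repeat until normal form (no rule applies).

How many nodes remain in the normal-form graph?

Answer: 3

Steps:
initial: |V|=8 |E|=10  E = 1-q->1 1-p->3 1-p->4 2-p->1 2-q->2 3-p->2 3-q->3 4-q->4 4-p->6 6-q->6
step 1: apply R1 at {0↦1, 1↦0, 2↦3, 3↦2}  → |V|=7 |E|=8  E = 1-q->1 1-p->4 2-p->1 2-q->2 3-p->2 4-q->4 4-p->6 6-q->6
step 2: apply R1 at {0↦1, 1↦5, 2↦4, 3↦2}  → |V|=6 |E|=6  E = 1-q->1 2-p->1 2-q->2 3-p->2 4-p->6 6-q->6
step 3: apply R1 at {0↦2, 1↦7, 2↦1, 3↦3}  → |V|=5 |E|=4  E = 2-q->2 3-p->2 4-p->6 6-q->6
step 4: apply R1 at {0↦3, 1↦1, 2↦2, 3↦4}  → |V|=4 |E|=2  E = 4-p->6 6-q->6
step 5: apply R1 at {0↦4, 1↦2, 2↦6, 3↦3}  → |V|=3 |E|=0  E = ∅
halt: no rule applies after step 5
NF nodes: {3:D, 4:D, 6:D}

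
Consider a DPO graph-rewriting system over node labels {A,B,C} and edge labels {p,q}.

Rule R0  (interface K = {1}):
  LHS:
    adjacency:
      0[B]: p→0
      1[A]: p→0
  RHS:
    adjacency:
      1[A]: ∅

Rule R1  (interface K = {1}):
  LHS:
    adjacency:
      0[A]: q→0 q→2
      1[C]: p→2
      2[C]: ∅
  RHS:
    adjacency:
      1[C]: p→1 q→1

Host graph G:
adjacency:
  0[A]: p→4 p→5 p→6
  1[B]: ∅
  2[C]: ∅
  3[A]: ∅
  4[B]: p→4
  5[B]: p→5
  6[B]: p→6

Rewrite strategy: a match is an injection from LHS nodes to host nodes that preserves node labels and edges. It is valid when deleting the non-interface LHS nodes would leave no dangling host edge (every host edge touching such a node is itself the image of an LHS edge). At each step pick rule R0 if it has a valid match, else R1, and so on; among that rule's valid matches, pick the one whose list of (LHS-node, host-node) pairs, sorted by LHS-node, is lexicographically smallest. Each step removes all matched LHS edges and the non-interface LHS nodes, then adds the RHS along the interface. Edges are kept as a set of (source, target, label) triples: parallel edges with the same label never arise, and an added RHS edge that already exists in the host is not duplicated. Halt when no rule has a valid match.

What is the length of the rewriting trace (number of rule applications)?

start.  V:7 E:6  edges: 0-p->4 0-p->5 0-p->6 4-p->4 5-p->5 6-p->6
1. fire R0 via {0↦4, 1↦0}  →  V:6 E:4  edges: 0-p->5 0-p->6 5-p->5 6-p->6
2. fire R0 via {0↦5, 1↦0}  →  V:5 E:2  edges: 0-p->6 6-p->6
3. fire R0 via {0↦6, 1↦0}  →  V:4 E:0  edges: ∅
halt: no rule applies after step 3

Answer: 3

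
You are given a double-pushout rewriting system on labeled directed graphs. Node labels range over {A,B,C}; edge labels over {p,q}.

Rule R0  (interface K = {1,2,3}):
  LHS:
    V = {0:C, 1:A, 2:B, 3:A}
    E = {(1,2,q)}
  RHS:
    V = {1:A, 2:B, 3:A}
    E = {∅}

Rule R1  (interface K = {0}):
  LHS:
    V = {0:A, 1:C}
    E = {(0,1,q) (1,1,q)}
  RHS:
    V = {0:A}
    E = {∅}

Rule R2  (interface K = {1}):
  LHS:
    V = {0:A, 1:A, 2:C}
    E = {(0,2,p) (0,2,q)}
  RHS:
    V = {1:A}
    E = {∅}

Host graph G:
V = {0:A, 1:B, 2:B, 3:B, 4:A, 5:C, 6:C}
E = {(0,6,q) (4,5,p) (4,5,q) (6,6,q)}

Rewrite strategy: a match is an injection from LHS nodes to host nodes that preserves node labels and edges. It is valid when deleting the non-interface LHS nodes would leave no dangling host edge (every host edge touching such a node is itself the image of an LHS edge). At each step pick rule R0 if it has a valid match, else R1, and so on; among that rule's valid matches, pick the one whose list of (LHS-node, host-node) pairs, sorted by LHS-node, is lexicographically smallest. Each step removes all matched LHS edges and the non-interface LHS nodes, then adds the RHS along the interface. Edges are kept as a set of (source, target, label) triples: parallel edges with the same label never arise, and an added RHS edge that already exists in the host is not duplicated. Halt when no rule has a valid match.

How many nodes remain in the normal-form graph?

Answer: 4

Rewrite trace:
start.  V:7 E:4  edges: 0-q->6 4-p->5 4-q->5 6-q->6
1. fire R1 via {0↦0, 1↦6}  →  V:6 E:2  edges: 4-p->5 4-q->5
2. fire R2 via {0↦4, 1↦0, 2↦5}  →  V:4 E:0  edges: ∅
final graph: no rule applies after step 2
NF nodes: {0:A, 1:B, 2:B, 3:B}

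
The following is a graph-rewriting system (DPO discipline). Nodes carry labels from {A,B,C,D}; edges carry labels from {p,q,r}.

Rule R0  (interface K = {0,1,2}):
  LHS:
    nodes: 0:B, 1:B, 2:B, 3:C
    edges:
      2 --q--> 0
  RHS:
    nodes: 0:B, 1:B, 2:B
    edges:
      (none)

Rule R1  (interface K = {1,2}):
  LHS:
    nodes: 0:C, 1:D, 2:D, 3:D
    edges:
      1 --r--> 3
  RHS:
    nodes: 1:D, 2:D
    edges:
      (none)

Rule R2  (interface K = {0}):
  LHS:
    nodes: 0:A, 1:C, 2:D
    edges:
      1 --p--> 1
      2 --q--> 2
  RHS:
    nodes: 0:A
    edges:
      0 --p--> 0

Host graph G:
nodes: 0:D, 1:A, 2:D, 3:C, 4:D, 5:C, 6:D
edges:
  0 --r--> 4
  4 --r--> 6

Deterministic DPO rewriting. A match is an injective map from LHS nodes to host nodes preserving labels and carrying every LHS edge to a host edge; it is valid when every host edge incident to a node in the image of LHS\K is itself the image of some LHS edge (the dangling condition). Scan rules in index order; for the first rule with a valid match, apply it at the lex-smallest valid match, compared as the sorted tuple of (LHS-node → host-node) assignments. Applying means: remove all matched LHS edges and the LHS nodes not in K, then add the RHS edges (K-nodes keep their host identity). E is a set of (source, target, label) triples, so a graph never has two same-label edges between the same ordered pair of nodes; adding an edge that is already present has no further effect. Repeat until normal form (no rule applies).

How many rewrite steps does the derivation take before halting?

Answer: 2

Steps:
start.  V:7 E:2  edges: 0-r->4 4-r->6
1. fire R1 via {0↦3, 1↦4, 2↦0, 3↦6}  →  V:5 E:1  edges: 0-r->4
2. fire R1 via {0↦5, 1↦0, 2↦2, 3↦4}  →  V:3 E:0  edges: ∅
final graph: no rule applies after step 2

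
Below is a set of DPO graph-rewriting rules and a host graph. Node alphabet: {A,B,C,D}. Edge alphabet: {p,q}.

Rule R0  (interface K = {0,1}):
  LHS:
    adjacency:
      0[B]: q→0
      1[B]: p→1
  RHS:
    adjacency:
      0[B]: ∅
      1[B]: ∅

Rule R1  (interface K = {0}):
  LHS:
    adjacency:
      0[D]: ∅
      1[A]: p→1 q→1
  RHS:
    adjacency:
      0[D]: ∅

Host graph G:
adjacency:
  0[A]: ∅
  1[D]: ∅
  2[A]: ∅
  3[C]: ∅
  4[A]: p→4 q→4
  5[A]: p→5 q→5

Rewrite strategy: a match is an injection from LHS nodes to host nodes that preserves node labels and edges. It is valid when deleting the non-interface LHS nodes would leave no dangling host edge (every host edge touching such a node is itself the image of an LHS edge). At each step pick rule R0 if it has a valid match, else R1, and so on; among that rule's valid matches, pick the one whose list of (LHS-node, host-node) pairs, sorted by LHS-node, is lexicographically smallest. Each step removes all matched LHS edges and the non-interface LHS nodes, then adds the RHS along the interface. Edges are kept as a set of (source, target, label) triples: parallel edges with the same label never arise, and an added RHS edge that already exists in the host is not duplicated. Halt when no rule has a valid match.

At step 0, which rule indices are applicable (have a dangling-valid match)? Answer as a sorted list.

Answer: [R1]

Steps:
R0: no valid match — LHS pattern not found
R1: 2 valid matches — {0↦1, 1↦4}, {0↦1, 1↦5}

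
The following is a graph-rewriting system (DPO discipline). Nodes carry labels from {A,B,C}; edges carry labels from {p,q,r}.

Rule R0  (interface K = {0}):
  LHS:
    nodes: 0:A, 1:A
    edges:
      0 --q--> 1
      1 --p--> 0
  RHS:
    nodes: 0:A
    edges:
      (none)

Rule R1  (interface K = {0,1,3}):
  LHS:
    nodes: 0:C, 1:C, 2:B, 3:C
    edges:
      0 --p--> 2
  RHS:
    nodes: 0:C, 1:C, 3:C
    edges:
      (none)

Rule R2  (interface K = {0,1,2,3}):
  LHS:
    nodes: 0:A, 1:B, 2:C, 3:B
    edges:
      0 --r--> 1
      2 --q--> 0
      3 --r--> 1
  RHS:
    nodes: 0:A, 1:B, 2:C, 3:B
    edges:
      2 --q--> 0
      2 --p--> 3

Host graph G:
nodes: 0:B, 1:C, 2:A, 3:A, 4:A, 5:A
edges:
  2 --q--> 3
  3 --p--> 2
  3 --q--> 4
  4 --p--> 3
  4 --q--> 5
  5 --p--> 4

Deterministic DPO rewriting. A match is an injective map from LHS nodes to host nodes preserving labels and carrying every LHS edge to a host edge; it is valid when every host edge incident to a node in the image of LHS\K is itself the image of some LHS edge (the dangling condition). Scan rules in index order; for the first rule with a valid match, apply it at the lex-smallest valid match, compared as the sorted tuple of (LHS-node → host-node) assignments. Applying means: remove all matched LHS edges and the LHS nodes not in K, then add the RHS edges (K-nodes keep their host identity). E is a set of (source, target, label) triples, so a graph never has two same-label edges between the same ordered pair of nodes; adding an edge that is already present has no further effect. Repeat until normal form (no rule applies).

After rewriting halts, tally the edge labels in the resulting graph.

[0] host  ⇒  6 nodes, 6 edges  {2-q->3 3-p->2 3-q->4 4-p->3 4-q->5 5-p->4}
[1] R0 @ {0↦4, 1↦5}  ⇒  5 nodes, 4 edges  {2-q->3 3-p->2 3-q->4 4-p->3}
[2] R0 @ {0↦3, 1↦4}  ⇒  4 nodes, 2 edges  {2-q->3 3-p->2}
[3] R0 @ {0↦2, 1↦3}  ⇒  3 nodes, 0 edges  {∅}
final graph: no rule applies after step 3
NF edges: []

Answer: (no edges)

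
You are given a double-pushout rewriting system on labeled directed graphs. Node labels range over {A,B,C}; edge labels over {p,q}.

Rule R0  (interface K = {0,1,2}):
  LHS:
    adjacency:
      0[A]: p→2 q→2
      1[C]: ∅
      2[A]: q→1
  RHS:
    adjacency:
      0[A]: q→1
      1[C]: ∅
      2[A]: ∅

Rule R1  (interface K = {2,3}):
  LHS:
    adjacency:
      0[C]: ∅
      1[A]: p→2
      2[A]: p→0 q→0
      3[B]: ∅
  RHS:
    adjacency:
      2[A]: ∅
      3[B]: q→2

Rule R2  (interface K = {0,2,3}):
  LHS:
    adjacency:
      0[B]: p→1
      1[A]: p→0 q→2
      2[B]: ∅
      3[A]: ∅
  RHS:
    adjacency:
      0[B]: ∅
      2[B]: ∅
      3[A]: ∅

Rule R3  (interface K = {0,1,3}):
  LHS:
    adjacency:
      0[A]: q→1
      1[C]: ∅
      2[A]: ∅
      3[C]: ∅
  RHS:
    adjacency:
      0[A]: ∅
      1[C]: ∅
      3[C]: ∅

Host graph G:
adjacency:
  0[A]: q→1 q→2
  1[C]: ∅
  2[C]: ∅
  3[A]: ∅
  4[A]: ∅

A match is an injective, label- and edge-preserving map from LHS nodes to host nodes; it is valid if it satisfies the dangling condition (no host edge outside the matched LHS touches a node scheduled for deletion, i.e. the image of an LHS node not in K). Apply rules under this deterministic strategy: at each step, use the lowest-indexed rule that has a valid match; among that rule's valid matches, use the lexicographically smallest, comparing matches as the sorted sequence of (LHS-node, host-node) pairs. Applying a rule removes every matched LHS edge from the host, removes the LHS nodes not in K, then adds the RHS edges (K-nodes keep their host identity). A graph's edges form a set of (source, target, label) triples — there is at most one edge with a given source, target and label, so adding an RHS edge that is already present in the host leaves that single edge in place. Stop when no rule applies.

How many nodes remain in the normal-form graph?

[0] host  ⇒  5 nodes, 2 edges  {0-q->1 0-q->2}
[1] R3 @ {0↦0, 1↦1, 2↦3, 3↦2}  ⇒  4 nodes, 1 edges  {0-q->2}
[2] R3 @ {0↦0, 1↦2, 2↦4, 3↦1}  ⇒  3 nodes, 0 edges  {∅}
halt: no rule applies after step 2
NF nodes: {0:A, 1:C, 2:C}

Answer: 3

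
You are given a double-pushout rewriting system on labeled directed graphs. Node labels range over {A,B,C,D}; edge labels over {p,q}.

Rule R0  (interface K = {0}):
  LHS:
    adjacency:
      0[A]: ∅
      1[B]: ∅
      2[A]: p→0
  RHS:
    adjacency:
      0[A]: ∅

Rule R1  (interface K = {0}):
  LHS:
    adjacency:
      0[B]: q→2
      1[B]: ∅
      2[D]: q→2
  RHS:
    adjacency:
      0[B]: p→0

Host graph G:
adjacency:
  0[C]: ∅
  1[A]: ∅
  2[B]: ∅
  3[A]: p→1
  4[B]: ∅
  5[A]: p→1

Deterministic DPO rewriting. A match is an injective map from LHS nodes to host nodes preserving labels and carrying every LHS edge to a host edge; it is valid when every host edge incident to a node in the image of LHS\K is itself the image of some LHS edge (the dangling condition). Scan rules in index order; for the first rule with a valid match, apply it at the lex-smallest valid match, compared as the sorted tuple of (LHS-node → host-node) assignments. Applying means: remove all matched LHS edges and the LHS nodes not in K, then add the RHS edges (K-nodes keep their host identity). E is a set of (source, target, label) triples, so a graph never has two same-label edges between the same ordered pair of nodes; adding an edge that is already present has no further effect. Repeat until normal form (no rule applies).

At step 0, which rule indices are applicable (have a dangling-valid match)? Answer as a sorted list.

Answer: [R0]

Derivation:
R0: 4 valid matches — {0↦1, 1↦2, 2↦3}, {0↦1, 1↦2, 2↦5}, {0↦1, 1↦4, 2↦3} (+1 more)
R1: no valid match — LHS pattern not found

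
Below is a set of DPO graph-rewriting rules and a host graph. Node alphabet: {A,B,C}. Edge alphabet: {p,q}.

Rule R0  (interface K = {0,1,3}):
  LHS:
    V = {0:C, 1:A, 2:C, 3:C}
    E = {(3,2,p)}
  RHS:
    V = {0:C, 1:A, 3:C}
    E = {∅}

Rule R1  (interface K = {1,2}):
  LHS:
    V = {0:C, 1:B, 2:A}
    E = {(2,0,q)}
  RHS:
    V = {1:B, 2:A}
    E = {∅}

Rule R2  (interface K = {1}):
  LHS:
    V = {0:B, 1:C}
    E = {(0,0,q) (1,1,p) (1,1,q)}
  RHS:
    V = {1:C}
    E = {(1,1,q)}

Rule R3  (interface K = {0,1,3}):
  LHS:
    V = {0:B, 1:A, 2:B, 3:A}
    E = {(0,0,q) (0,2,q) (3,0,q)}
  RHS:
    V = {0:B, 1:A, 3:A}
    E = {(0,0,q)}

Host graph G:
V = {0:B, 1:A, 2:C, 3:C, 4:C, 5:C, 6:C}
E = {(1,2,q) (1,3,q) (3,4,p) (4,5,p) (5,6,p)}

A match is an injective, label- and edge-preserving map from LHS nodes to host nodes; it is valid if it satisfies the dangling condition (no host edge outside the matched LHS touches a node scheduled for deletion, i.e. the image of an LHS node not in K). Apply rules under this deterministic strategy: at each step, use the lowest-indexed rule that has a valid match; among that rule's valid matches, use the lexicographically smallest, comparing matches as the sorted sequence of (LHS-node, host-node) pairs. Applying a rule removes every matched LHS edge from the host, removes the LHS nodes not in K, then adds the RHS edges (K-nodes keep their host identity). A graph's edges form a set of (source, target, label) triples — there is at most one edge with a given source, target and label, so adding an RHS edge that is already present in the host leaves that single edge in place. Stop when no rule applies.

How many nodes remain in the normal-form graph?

Answer: 2

Rewrite trace:
initial: |V|=7 |E|=5  E = 1-q->2 1-q->3 3-p->4 4-p->5 5-p->6
step 1: apply R0 at {0↦2, 1↦1, 2↦6, 3↦5}  → |V|=6 |E|=4  E = 1-q->2 1-q->3 3-p->4 4-p->5
step 2: apply R0 at {0↦2, 1↦1, 2↦5, 3↦4}  → |V|=5 |E|=3  E = 1-q->2 1-q->3 3-p->4
step 3: apply R0 at {0↦2, 1↦1, 2↦4, 3↦3}  → |V|=4 |E|=2  E = 1-q->2 1-q->3
step 4: apply R1 at {0↦2, 1↦0, 2↦1}  → |V|=3 |E|=1  E = 1-q->3
step 5: apply R1 at {0↦3, 1↦0, 2↦1}  → |V|=2 |E|=0  E = ∅
final graph: no rule applies after step 5
NF nodes: {0:B, 1:A}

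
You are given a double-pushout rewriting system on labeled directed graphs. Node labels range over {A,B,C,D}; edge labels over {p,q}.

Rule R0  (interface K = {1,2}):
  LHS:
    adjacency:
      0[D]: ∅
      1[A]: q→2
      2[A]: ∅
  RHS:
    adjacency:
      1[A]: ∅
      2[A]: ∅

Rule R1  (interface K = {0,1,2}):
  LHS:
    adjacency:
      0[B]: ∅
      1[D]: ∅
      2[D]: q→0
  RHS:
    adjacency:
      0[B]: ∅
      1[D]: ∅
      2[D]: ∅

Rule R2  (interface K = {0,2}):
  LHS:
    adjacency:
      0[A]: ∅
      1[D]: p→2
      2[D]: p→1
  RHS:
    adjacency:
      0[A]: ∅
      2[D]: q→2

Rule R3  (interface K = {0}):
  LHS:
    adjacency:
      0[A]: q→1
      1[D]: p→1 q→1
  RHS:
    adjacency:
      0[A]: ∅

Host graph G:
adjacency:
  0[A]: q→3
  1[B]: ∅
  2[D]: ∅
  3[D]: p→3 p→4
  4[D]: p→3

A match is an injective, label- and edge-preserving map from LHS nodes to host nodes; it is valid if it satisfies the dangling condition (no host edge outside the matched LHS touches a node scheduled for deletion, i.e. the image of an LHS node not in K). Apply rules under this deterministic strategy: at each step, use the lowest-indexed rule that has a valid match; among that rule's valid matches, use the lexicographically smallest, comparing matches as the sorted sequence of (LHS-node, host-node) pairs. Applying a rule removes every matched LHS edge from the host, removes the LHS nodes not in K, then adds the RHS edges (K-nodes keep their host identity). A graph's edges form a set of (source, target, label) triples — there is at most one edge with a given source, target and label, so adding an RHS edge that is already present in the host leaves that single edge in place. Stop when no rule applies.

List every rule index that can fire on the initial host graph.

R0: no valid match — LHS pattern not found
R1: no valid match — LHS pattern not found
R2: 1 valid match — {0↦0, 1↦4, 2↦3}
R3: no valid match — LHS pattern not found

Answer: [R2]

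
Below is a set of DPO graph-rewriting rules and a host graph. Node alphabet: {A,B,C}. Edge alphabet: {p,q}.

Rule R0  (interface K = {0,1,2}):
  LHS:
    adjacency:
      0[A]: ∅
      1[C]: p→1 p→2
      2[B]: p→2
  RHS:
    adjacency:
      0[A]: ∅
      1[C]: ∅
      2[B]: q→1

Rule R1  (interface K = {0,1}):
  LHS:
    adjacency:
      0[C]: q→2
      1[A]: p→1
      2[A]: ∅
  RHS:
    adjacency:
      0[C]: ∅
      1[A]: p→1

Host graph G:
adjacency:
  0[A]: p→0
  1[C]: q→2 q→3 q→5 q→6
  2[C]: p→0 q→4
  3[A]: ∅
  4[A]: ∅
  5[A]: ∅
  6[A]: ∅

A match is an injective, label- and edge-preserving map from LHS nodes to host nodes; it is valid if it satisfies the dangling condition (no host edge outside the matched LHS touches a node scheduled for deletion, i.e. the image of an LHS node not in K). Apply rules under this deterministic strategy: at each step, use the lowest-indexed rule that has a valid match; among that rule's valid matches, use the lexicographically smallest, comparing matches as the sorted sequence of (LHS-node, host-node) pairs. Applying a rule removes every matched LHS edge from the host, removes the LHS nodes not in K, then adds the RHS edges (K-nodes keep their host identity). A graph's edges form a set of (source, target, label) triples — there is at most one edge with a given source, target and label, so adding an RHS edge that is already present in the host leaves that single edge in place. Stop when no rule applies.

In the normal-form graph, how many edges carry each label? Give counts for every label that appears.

[0] host  ⇒  7 nodes, 7 edges  {0-p->0 1-q->2 1-q->3 1-q->5 1-q->6 2-p->0 2-q->4}
[1] R1 @ {0↦1, 1↦0, 2↦3}  ⇒  6 nodes, 6 edges  {0-p->0 1-q->2 1-q->5 1-q->6 2-p->0 2-q->4}
[2] R1 @ {0↦1, 1↦0, 2↦5}  ⇒  5 nodes, 5 edges  {0-p->0 1-q->2 1-q->6 2-p->0 2-q->4}
[3] R1 @ {0↦1, 1↦0, 2↦6}  ⇒  4 nodes, 4 edges  {0-p->0 1-q->2 2-p->0 2-q->4}
[4] R1 @ {0↦2, 1↦0, 2↦4}  ⇒  3 nodes, 3 edges  {0-p->0 1-q->2 2-p->0}
final graph: no rule applies after step 4
NF edges: [(0, 0, 'p'), (1, 2, 'q'), (2, 0, 'p')]

Answer: p:2 q:1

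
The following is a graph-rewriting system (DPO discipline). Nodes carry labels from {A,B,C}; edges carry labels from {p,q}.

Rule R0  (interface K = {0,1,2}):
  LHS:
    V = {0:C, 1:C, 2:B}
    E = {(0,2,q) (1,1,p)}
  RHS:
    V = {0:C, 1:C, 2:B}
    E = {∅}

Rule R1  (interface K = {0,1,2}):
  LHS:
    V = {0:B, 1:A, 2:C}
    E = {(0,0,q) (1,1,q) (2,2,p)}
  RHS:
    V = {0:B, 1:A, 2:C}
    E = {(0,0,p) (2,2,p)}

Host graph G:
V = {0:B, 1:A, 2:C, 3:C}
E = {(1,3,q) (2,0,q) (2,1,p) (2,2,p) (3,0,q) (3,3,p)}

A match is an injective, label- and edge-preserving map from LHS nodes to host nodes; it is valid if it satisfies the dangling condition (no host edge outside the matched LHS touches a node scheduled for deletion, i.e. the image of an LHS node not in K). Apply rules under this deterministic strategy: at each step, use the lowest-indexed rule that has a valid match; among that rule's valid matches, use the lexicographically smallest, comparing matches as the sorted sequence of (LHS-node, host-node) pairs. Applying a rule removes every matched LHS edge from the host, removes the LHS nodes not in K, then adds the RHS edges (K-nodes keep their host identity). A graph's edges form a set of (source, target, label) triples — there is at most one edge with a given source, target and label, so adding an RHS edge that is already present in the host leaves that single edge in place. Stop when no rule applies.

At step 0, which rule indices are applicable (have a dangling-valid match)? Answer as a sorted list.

Answer: [R0]

Rewrite trace:
R0: 2 valid matches — {0↦2, 1↦3, 2↦0}, {0↦3, 1↦2, 2↦0}
R1: no valid match — LHS pattern not found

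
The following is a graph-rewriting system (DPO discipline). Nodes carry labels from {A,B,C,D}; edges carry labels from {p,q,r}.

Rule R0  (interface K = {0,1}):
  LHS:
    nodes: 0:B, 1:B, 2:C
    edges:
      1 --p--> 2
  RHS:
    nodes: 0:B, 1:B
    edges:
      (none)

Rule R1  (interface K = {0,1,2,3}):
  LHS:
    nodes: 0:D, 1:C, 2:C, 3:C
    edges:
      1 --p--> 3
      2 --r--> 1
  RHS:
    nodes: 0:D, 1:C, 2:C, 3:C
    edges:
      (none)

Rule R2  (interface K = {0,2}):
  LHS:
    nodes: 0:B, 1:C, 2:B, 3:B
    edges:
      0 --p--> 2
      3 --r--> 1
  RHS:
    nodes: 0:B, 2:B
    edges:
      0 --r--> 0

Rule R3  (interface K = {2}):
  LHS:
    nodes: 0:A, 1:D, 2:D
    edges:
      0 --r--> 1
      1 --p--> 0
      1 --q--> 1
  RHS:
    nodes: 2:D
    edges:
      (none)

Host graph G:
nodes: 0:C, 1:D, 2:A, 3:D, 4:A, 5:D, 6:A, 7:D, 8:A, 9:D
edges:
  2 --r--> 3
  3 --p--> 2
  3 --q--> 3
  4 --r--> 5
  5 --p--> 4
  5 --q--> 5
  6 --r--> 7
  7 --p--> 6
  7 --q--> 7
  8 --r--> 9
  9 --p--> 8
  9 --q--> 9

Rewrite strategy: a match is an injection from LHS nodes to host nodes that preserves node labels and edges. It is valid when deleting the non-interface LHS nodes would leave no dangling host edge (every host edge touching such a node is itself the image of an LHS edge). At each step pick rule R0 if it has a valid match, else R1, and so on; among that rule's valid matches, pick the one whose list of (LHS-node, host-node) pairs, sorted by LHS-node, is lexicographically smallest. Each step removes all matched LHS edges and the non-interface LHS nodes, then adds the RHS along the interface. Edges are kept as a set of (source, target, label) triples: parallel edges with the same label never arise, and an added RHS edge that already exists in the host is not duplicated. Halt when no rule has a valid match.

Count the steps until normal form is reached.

Answer: 4

Steps:
[0] host  ⇒  10 nodes, 12 edges  {2-r->3 3-p->2 3-q->3 4-r->5 5-p->4 5-q->5 6-r->7 7-p->6 7-q->7 8-r->9 9-p->8 9-q->9}
[1] R3 @ {0↦2, 1↦3, 2↦1}  ⇒  8 nodes, 9 edges  {4-r->5 5-p->4 5-q->5 6-r->7 7-p->6 7-q->7 8-r->9 9-p->8 9-q->9}
[2] R3 @ {0↦4, 1↦5, 2↦1}  ⇒  6 nodes, 6 edges  {6-r->7 7-p->6 7-q->7 8-r->9 9-p->8 9-q->9}
[3] R3 @ {0↦6, 1↦7, 2↦1}  ⇒  4 nodes, 3 edges  {8-r->9 9-p->8 9-q->9}
[4] R3 @ {0↦8, 1↦9, 2↦1}  ⇒  2 nodes, 0 edges  {∅}
halt: no rule applies after step 4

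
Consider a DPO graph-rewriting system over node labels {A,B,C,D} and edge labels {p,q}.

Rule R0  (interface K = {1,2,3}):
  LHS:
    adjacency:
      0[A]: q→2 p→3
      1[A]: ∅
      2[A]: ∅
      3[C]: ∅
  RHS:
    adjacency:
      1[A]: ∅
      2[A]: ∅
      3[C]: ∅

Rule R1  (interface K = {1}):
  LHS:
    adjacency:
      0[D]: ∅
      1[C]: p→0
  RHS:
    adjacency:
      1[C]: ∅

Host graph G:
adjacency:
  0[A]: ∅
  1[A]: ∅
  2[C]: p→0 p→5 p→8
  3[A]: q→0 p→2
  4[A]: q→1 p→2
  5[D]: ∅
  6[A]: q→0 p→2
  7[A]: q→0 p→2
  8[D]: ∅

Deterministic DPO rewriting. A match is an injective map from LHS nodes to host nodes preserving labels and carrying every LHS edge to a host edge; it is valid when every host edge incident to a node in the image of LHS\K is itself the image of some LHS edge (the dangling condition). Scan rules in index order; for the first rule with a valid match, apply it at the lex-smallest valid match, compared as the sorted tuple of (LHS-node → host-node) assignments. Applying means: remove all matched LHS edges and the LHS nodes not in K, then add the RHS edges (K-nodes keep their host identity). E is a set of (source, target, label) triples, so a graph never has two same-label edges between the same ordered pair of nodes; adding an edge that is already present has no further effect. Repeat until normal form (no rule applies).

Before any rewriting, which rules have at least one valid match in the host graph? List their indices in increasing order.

R0: 16 valid matches — {0↦3, 1↦1, 2↦0, 3↦2}, {0↦3, 1↦4, 2↦0, 3↦2}, {0↦3, 1↦6, 2↦0, 3↦2} (+13 more)
R1: 2 valid matches — {0↦5, 1↦2}, {0↦8, 1↦2}

Answer: [R0,R1]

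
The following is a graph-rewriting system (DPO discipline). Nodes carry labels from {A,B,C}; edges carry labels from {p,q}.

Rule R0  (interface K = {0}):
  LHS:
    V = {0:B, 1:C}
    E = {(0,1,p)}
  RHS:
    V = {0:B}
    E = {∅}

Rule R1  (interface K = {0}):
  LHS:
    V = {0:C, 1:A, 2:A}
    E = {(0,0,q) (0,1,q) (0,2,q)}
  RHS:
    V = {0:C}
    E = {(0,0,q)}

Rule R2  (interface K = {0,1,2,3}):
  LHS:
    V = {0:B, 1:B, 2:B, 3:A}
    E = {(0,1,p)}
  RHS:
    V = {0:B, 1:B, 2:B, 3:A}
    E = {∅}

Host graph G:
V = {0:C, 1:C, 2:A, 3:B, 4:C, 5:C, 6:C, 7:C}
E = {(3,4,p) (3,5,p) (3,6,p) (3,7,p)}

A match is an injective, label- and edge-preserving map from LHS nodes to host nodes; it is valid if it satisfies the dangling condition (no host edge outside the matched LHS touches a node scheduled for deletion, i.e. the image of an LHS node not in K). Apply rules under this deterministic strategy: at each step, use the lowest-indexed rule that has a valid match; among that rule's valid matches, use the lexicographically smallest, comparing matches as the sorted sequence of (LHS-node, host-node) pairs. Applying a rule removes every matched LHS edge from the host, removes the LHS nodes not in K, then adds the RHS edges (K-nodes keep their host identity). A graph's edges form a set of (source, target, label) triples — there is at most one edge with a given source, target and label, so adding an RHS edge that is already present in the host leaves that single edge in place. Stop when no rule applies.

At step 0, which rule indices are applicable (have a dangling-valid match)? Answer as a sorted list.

Answer: [R0]

Rewrite trace:
R0: 4 valid matches — {0↦3, 1↦4}, {0↦3, 1↦5}, {0↦3, 1↦6} (+1 more)
R1: no valid match — LHS pattern not found
R2: no valid match — LHS pattern not found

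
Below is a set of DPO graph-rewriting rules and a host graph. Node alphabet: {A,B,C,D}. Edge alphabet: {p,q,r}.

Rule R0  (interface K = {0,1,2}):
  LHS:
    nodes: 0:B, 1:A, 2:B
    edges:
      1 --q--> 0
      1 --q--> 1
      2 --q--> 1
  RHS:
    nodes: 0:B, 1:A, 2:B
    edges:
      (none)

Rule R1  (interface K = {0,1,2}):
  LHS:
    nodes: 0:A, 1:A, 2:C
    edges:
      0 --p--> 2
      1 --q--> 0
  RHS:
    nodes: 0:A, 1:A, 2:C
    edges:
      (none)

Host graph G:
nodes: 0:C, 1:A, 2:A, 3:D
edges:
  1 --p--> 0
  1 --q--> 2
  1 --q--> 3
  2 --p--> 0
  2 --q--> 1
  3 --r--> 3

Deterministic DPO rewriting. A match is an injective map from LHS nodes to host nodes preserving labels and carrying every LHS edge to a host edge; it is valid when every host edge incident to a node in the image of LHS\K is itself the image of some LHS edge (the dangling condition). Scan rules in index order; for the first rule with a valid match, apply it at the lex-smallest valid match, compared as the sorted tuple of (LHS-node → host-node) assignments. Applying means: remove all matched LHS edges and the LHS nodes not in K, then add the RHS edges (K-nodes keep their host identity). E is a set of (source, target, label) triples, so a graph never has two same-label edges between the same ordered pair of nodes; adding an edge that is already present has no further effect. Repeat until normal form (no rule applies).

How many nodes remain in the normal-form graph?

initial: |V|=4 |E|=6  E = 1-p->0 1-q->2 1-q->3 2-p->0 2-q->1 3-r->3
step 1: apply R1 at {0↦1, 1↦2, 2↦0}  → |V|=4 |E|=4  E = 1-q->2 1-q->3 2-p->0 3-r->3
step 2: apply R1 at {0↦2, 1↦1, 2↦0}  → |V|=4 |E|=2  E = 1-q->3 3-r->3
final graph: no rule applies after step 2
NF nodes: {0:C, 1:A, 2:A, 3:D}

Answer: 4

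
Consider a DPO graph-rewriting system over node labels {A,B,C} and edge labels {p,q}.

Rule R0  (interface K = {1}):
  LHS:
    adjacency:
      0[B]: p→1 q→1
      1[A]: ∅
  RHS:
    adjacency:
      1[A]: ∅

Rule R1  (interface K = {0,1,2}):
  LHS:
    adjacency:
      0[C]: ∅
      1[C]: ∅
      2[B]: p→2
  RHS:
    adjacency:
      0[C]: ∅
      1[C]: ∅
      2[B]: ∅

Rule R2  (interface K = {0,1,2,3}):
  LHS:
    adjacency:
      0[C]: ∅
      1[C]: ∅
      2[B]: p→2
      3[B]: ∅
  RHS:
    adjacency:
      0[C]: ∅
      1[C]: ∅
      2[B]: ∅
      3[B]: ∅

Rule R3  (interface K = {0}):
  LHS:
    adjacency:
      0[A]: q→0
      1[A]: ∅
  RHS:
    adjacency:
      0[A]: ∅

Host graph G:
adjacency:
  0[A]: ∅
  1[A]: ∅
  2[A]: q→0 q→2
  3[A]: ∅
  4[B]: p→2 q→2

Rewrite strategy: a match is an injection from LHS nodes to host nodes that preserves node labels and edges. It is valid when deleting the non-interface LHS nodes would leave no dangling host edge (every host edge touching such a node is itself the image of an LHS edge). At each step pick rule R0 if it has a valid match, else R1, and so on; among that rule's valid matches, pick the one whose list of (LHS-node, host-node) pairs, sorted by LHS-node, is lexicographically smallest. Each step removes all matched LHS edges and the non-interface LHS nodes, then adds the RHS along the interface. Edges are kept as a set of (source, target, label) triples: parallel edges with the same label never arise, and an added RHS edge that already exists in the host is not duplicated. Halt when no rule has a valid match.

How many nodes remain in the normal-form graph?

[0] host  ⇒  5 nodes, 4 edges  {2-q->0 2-q->2 4-p->2 4-q->2}
[1] R0 @ {0↦4, 1↦2}  ⇒  4 nodes, 2 edges  {2-q->0 2-q->2}
[2] R3 @ {0↦2, 1↦1}  ⇒  3 nodes, 1 edges  {2-q->0}
final graph: no rule applies after step 2
NF nodes: {0:A, 2:A, 3:A}

Answer: 3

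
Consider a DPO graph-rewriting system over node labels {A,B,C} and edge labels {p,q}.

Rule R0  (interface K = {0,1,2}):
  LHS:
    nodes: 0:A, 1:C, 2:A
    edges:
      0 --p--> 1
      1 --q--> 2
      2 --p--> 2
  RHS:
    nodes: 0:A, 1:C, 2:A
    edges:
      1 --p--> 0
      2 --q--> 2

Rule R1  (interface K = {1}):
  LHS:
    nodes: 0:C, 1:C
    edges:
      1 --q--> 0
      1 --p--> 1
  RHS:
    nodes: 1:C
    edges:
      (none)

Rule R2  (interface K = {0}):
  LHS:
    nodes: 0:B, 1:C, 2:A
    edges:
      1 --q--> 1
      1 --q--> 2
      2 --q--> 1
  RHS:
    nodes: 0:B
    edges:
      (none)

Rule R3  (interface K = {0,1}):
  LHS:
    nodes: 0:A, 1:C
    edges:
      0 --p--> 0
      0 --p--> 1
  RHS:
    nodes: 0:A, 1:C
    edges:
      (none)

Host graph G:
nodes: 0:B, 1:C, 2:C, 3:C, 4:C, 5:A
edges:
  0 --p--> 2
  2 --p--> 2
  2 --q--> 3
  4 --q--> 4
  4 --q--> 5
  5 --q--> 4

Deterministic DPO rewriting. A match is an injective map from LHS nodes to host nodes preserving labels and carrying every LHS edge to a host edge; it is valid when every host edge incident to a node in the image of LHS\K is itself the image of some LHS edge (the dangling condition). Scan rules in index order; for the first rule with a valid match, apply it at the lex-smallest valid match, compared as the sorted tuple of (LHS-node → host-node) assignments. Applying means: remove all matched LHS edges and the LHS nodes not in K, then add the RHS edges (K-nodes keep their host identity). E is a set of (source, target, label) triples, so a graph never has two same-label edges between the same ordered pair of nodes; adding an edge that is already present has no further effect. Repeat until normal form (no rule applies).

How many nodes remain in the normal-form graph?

initial: |V|=6 |E|=6  E = 0-p->2 2-p->2 2-q->3 4-q->4 4-q->5 5-q->4
step 1: apply R1 at {0↦3, 1↦2}  → |V|=5 |E|=4  E = 0-p->2 4-q->4 4-q->5 5-q->4
step 2: apply R2 at {0↦0, 1↦4, 2↦5}  → |V|=3 |E|=1  E = 0-p->2
final graph: no rule applies after step 2
NF nodes: {0:B, 1:C, 2:C}

Answer: 3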